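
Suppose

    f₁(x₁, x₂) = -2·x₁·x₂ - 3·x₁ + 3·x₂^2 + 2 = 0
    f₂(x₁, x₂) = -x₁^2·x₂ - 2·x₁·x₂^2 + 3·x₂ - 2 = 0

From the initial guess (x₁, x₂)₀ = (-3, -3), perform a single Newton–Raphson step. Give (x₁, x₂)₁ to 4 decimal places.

(-3.0000, -1.3333)

At (-3, -3): F = (20.0000, 70.0000).
Jacobian J = [[-2·x₂ - 3, -2·x₁ + 6·x₂], [-2·x₁·x₂ - 2·x₂^2, -x₁^2 - 4·x₁·x₂ + 3]].
At the point, J = [[3.0000, -12.0000], [-36.0000, -42.0000]] (det J = -558.0000).
Solving J·Δ = −F gives Δ = (0.0000, 1.6667).
Then the next iterate is (x₁, x₂)₁ = (-3.0000, -1.3333).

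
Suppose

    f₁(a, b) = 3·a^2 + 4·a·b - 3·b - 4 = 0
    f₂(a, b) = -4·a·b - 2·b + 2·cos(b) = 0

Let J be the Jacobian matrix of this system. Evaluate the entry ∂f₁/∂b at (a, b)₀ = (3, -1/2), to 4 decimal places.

9.0000

∂f₁/∂b = 4·a - 3.
At (3, -1/2) this is 9.0000.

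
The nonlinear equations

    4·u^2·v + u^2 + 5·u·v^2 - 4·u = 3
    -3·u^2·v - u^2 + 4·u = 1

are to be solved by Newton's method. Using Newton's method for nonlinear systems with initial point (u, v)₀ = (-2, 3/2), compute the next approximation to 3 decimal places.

(-1.086, 0.896)

At (-2, 3/2): F = (10.500, -31.000).
Jacobian J = [[8·u·v + 2·u + 5·v^2 - 4, 4·u^2 + 10·u·v], [-6·u·v - 2·u + 4, -3·u^2]].
At the point, J = [[-20.750, -14.000], [26.000, -12.000]] (det J = 613.000).
Solving J·Δ = −F gives Δ = (0.914, -0.604).
Then the next iterate is (u, v)₁ = (-1.086, 0.896).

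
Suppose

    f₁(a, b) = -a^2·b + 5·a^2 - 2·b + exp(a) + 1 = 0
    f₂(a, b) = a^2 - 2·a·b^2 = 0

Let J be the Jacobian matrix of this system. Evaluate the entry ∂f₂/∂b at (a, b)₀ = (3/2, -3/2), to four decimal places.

∂f₂/∂b = -4·a·b.
At (3/2, -3/2) this is 9.0000.

9.0000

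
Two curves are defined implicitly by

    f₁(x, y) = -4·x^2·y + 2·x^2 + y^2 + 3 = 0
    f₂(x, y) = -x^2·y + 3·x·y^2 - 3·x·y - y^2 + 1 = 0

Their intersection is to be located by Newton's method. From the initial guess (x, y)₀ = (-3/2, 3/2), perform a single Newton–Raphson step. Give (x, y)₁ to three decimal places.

At (-3/2, 3/2): F = (-3.750, -8.000).
Jacobian J = [[-8·x·y + 4·x, -4·x^2 + 2·y], [-2·x·y + 3·y^2 - 3·y, -x^2 + 6·x·y - 3·x - 2·y]].
At the point, J = [[12.000, -6.000], [6.750, -14.250]] (det J = -130.500).
Solving J·Δ = −F gives Δ = (0.042, -0.542).
Then the next iterate is (x, y)₁ = (-1.458, 0.958).

(-1.458, 0.958)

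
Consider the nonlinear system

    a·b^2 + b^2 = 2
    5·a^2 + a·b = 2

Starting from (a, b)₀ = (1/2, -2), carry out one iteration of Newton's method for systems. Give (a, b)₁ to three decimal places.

(0.925, -1.050)

At (1/2, -2): F = (4.000, -1.750).
Jacobian J = [[b^2, 2·a·b + 2·b], [10·a + b, a]].
At the point, J = [[4.000, -6.000], [3.000, 0.500]] (det J = 20.000).
Solving J·Δ = −F gives Δ = (0.425, 0.950).
Then the next iterate is (a, b)₁ = (0.925, -1.050).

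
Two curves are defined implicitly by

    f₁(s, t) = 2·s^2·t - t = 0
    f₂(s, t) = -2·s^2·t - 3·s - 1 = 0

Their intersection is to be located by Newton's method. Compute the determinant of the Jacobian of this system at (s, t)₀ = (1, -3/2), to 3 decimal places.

9.000

J = [[4·s·t, 2·s^2 - 1], [-4·s·t - 3, -2·s^2]].
At the point, J = [[-6.000, 1.000], [3.000, -2.000]].
det J = 9.000.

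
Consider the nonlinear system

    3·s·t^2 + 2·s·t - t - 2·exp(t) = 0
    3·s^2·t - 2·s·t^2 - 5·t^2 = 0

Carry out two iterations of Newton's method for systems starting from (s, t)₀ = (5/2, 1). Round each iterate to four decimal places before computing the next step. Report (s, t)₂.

(1.4958, 0.8004)

At (5/2, 1): F = (6.063436, 8.7500).
Jacobian J = [[3·t^2 + 2·t, 6·s·t + 2·s - 2·exp(t) - 1], [6·s·t - 2·t^2, 3·s^2 - 4·s·t - 10·t]].
At the point, J = [[5.0000, 13.563436], [13.0000, -1.2500]] (det J = -182.574672).
Solving J·Δ = −F gives Δ = (-0.6915, -0.1921).
Then the next iterate is (s, t)₁ = (1.8085, 0.8079).
Round to (1.8085, 0.8079) and repeat: F = (1.169127, 2.302792), J = [[3.573907, 6.897138], [7.461118, -4.111332]].
Δ = (-0.3127, -0.0075), so (s, t)₂ = (1.4958, 0.8004).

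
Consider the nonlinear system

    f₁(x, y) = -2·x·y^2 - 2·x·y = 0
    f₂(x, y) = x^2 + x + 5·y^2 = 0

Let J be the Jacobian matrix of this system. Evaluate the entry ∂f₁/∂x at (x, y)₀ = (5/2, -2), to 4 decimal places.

∂f₁/∂x = -2·y^2 - 2·y.
At (5/2, -2) this is -4.0000.

-4.0000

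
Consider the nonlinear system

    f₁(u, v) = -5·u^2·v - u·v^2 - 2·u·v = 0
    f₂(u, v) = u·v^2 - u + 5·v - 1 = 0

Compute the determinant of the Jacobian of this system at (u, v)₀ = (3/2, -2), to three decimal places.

-5.250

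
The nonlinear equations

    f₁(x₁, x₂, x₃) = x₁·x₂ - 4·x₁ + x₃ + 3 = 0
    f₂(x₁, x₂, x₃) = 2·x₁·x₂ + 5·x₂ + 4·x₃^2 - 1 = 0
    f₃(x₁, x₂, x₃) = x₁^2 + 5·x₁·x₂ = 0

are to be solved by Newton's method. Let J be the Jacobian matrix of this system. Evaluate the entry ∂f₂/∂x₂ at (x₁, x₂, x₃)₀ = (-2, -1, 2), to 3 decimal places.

1.000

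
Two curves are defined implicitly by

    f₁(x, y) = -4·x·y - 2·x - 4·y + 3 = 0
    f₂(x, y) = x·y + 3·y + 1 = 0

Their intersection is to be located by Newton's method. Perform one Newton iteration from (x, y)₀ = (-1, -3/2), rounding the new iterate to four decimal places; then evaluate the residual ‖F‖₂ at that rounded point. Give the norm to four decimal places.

0.3221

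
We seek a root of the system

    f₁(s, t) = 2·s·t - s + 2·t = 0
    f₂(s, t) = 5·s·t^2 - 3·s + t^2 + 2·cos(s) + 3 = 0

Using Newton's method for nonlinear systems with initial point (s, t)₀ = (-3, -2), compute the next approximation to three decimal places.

(-0.951, -1.811)

At (-3, -2): F = (11.000, -45.97998).
Jacobian J = [[2·t - 1, 2·s + 2], [5·t^2 - 2·sin(s) - 3, 10·s·t + 2·t]].
At the point, J = [[-5.000, -4.000], [17.28224, 56.000]] (det J = -210.87104).
Solving J·Δ = −F gives Δ = (2.049, 0.189).
Then the next iterate is (s, t)₁ = (-0.951, -1.811).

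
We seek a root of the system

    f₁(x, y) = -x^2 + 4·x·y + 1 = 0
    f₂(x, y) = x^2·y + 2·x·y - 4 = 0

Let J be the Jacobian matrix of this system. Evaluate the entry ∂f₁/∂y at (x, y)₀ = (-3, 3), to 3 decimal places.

-12.000

∂f₁/∂y = 4·x.
At (-3, 3) this is -12.000.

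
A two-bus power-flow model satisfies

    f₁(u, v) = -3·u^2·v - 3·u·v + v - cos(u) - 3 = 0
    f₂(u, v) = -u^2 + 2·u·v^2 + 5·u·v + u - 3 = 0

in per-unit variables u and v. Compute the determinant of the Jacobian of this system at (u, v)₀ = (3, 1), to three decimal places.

J = [[-6·u·v - 3·v + sin(u), -3·u^2 - 3·u + 1], [-2·u + 2·v^2 + 5·v + 1, 4·u·v + 5·u]].
At the point, J = [[-20.85888, -35.000], [2.000, 27.000]].
det J = -493.190.

-493.190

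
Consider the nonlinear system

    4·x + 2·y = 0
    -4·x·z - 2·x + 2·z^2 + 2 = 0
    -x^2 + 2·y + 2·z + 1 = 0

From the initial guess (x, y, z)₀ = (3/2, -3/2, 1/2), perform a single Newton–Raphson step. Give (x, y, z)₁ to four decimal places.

(0.6111, -1.2222, 0.5139)

At (3/2, -3/2, 1/2): F = (3.0000, -3.5000, -3.2500).
Jacobian J = [[4, 2, 0], [-4·z - 2, 0, -4·x + 4·z], [-2·x, 2, 2]].
At the point, J = [[4.0000, 2.0000, 0.0000], [-4.0000, 0.0000, -4.0000], [-3.0000, 2.0000, 2.0000]] (det J = 72.0000).
Solving J·Δ = −F gives Δ = (-0.8889, 0.2778, 0.0139).
Then the next iterate is (x, y, z)₁ = (0.6111, -1.2222, 0.5139).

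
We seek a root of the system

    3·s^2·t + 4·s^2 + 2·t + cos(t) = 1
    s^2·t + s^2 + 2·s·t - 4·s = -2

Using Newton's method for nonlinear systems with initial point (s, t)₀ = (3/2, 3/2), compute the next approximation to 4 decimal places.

At (3/2, 3/2): F = (21.195737, 6.1250).
Jacobian J = [[6·s·t + 8·s, 3·s^2 - sin(t) + 2], [2·s·t + 2·s + 2·t - 4, s^2 + 2·s]].
At the point, J = [[25.5000, 7.752505], [6.5000, 5.2500]] (det J = 83.483717).
Solving J·Δ = −F gives Δ = (-0.7641, -0.2206).
Then the next iterate is (s, t)₁ = (0.7359, 1.2794).

(0.7359, 1.2794)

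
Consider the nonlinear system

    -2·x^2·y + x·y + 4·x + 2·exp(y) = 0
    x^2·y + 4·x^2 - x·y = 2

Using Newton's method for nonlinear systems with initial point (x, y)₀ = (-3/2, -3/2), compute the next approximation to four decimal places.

At (-3/2, -3/2): F = (3.446260, 1.3750).
Jacobian J = [[-4·x·y + y + 4, -2·x^2 + x + 2·exp(y)], [2·x·y + 8·x - y, x^2 - x]].
At the point, J = [[-6.5000, -5.553740], [-6.0000, 3.7500]] (det J = -57.697438).
Solving J·Δ = −F gives Δ = (0.3563, 0.2035).
Then the next iterate is (x, y)₁ = (-1.1437, -1.2965).

(-1.1437, -1.2965)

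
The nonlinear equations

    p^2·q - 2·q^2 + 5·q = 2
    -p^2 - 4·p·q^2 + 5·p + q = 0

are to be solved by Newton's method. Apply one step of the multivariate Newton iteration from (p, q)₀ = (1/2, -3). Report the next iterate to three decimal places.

(0.775, -0.880)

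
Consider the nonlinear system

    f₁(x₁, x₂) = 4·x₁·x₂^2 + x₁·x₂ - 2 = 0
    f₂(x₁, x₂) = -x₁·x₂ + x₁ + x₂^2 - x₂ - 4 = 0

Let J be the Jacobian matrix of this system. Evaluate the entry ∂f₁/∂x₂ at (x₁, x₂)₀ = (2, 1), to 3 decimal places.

∂f₁/∂x₂ = 8·x₁·x₂ + x₁.
At (2, 1) this is 18.000.

18.000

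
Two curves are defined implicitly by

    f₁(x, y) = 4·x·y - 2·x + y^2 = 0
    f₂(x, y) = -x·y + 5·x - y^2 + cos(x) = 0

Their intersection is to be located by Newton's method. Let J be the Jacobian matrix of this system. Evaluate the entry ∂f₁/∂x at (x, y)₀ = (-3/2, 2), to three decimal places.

6.000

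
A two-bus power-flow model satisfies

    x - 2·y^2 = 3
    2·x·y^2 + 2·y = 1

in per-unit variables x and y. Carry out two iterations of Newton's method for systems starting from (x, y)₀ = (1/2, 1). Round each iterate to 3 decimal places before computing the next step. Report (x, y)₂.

(3.121, 0.407)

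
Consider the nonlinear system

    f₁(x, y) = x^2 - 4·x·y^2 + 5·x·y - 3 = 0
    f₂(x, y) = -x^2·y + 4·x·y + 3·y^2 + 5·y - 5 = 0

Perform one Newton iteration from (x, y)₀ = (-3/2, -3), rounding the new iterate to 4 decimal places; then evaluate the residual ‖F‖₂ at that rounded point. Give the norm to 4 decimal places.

At (-3/2, -3): F = (75.7500, 31.7500).
Jacobian J = [[2·x - 4·y^2 + 5·y, -8·x·y + 5·x], [-2·x·y + 4·y, -x^2 + 4·x + 6·y + 5]].
At the point, J = [[-54.0000, -43.5000], [-21.0000, -21.2500]] (det J = 234.0000).
Solving J·Δ = −F gives Δ = (0.9768, 0.5288).
Then the next iterate is (x, y)₁ = (-0.5232, -2.4712).
Re-evaluating at (-0.5232, -2.4712): F = (16.518770, 6.812678), so ‖F‖₂ = 17.8685.

17.8685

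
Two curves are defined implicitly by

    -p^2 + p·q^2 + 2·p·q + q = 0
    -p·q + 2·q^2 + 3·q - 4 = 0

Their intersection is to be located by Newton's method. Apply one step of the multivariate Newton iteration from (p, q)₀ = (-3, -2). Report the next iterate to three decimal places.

(0.000, -3.000)

At (-3, -2): F = (-11.000, -8.000).
Jacobian J = [[-2·p + q^2 + 2·q, 2·p·q + 2·p + 1], [-q, -p + 4·q + 3]].
At the point, J = [[6.000, 7.000], [2.000, -2.000]] (det J = -26.000).
Solving J·Δ = −F gives Δ = (3.000, -1.000).
Then the next iterate is (p, q)₁ = (0.000, -3.000).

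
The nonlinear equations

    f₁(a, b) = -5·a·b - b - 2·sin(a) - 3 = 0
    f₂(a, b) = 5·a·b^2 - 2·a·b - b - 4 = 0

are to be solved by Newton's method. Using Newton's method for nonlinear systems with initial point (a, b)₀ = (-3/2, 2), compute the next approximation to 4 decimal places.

(-0.7173, 1.3758)

At (-3/2, 2): F = (11.994990, -30.0000).
Jacobian J = [[-5·b - 2·cos(a), -5·a - 1], [5·b^2 - 2·b, 10·a·b - 2·a - 1]].
At the point, J = [[-10.141474, 6.5000], [16.0000, -28.0000]] (det J = 179.961283).
Solving J·Δ = −F gives Δ = (0.7827, -0.6242).
Then the next iterate is (a, b)₁ = (-0.7173, 1.3758).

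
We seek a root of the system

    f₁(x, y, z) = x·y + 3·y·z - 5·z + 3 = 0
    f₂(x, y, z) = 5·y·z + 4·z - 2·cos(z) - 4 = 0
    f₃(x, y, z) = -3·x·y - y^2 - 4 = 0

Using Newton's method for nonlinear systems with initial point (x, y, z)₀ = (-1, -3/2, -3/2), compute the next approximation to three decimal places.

At (-1, -3/2, -3/2): F = (18.750, 1.10853, -10.750).
Jacobian J = [[y, x + 3·z, 3·y - 5], [0, 5·z, 5·y + 2·sin(z) + 4], [-3·y, -3·x - 2·y, 0]].
At the point, J = [[-1.500, -5.500, -9.500], [0.000, -7.500, -5.49499], [4.500, 6.000, 0.000]] (det J = -234.07891).
Solving J·Δ = −F gives Δ = (4.255, -1.400, 2.112).
Then the next iterate is (x, y, z)₁ = (3.255, -2.900, 0.612).

(3.255, -2.900, 0.612)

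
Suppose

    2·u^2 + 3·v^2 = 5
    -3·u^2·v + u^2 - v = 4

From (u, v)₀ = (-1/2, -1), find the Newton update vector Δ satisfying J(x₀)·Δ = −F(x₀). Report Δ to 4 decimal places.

(-0.4573, -0.0976)

At (-1/2, -1): F = (-1.5000, -2.0000).
Jacobian J = [[4·u, 6·v], [-6·u·v + 2·u, -3·u^2 - 1]].
At the point, J = [[-2.0000, -6.0000], [-4.0000, -1.7500]] (det J = -20.5000).
Solving J·Δ = −F gives Δ = (-0.4573, -0.0976).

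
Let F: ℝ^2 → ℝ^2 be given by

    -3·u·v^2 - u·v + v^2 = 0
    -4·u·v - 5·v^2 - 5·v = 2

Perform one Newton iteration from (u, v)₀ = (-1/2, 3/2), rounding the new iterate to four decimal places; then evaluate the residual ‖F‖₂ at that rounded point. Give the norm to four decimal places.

At (-1/2, 3/2): F = (6.3750, -17.7500).
Jacobian J = [[-3·v^2 - v, -6·u·v - u + 2·v], [-4·v, -4·u - 10·v - 5]].
At the point, J = [[-8.2500, 8.0000], [-6.0000, -18.0000]] (det J = 196.5000).
Solving J·Δ = −F gives Δ = (-0.1387, -0.9399).
Then the next iterate is (u, v)₁ = (-0.6387, 0.5601).
Re-evaluating at (-0.6387, 0.5601): F = (1.272551, -4.938117), so ‖F‖₂ = 5.0994.

5.0994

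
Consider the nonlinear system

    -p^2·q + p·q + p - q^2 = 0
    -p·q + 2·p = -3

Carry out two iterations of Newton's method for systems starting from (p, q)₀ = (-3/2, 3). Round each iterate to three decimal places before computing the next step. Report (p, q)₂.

At (-3/2, 3): F = (-21.750, 4.500).
Jacobian J = [[-2·p·q + q + 1, -p^2 + p - 2·q], [-q + 2, -p]].
At the point, J = [[13.000, -9.750], [-1.000, 1.500]] (det J = 9.750).
Solving J·Δ = −F gives Δ = (-1.154, -3.769).
Then the next iterate is (p, q)₁ = (-2.654, -0.769).
Round to (-2.654, -0.769) and repeat: F = (4.21218, -4.34893), J = [[-3.85085, -8.15972], [2.769, 2.654]].
Δ = (1.964, -0.411), so (p, q)₂ = (-0.690, -1.180).

(-0.690, -1.180)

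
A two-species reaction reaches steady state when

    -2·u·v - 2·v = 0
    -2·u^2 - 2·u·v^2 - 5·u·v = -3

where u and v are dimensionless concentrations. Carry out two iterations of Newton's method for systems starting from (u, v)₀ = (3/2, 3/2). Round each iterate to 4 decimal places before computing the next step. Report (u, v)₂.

(1.4387, -0.0876)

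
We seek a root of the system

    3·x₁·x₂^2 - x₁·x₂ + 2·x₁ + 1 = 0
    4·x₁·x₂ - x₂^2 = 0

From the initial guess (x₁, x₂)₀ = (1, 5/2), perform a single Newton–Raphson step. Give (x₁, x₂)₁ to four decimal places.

(0.5466, 1.7160)

At (1, 5/2): F = (19.2500, 3.7500).
Jacobian J = [[3·x₂^2 - x₂ + 2, 6·x₁·x₂ - x₁], [4·x₂, 4·x₁ - 2·x₂]].
At the point, J = [[18.2500, 14.0000], [10.0000, -1.0000]] (det J = -158.2500).
Solving J·Δ = −F gives Δ = (-0.4534, -0.7840).
Then the next iterate is (x₁, x₂)₁ = (0.5466, 1.7160).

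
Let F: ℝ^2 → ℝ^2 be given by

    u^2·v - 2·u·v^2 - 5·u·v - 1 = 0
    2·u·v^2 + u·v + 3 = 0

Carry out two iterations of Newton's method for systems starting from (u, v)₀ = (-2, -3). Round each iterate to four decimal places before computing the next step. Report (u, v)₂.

(-0.2317, -2.6663)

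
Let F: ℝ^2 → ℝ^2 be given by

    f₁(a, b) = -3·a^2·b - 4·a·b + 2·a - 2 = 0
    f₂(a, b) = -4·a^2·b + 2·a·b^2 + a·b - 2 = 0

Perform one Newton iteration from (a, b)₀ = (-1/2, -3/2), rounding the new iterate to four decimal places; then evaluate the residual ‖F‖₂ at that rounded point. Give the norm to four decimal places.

At (-1/2, -3/2): F = (-4.8750, -2.0000).
Jacobian J = [[-6·a·b - 4·b + 2, -3·a^2 - 4·a], [-8·a·b + 2·b^2 + b, -4·a^2 + 4·a·b + a]].
At the point, J = [[3.5000, 1.2500], [-3.0000, 1.5000]] (det J = 9.0000).
Solving J·Δ = −F gives Δ = (0.5347, 2.4028).
Then the next iterate is (a, b)₁ = (0.0347, 0.9028).
Re-evaluating at (0.0347, 0.9028): F = (-2.059170, -1.916457), so ‖F‖₂ = 2.8130.

2.8130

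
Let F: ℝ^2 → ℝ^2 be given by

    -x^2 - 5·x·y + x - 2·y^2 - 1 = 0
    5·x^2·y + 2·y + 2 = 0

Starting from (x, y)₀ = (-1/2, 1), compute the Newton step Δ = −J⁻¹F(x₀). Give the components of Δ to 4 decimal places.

(0.2210, -1.2754)

At (-1/2, 1): F = (-1.2500, 5.2500).
Jacobian J = [[-2·x - 5·y + 1, -5·x - 4·y], [10·x·y, 5·x^2 + 2]].
At the point, J = [[-3.0000, -1.5000], [-5.0000, 3.2500]] (det J = -17.2500).
Solving J·Δ = −F gives Δ = (0.2210, -1.2754).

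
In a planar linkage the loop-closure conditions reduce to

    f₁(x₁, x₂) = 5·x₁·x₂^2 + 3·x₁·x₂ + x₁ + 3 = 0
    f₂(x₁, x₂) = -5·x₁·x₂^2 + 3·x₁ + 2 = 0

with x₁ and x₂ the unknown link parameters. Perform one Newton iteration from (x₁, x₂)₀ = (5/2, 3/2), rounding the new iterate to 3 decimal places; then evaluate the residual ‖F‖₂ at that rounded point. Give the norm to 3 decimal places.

At (5/2, 3/2): F = (44.875, -18.625).
Jacobian J = [[5·x₂^2 + 3·x₂ + 1, 10·x₁·x₂ + 3·x₁], [-5·x₂^2 + 3, -10·x₁·x₂]].
At the point, J = [[16.750, 45.000], [-8.250, -37.500]] (det J = -256.875).
Solving J·Δ = −F gives Δ = (-3.288, 0.227).
Then the next iterate is (x₁, x₂)₁ = (-0.788, 1.727).
Re-evaluating at (-0.788, 1.727): F = (-13.62179, 11.38716), so ‖F‖₂ = 17.754.

17.754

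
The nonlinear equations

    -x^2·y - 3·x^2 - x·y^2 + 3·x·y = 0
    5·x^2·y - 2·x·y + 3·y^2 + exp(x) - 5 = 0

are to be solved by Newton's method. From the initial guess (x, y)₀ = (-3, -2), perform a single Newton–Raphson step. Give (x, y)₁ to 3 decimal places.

At (-3, -2): F = (21.000, -94.95021).
Jacobian J = [[-2·x·y - 6·x - y^2 + 3·y, -x^2 - 2·x·y + 3·x], [10·x·y - 2·y + exp(x), 5·x^2 - 2·x + 6·y]].
At the point, J = [[-4.000, -30.000], [64.04979, 39.000]] (det J = 1765.49361).
Solving J·Δ = −F gives Δ = (1.150, 0.547).
Then the next iterate is (x, y)₁ = (-1.850, -1.453).

(-1.850, -1.453)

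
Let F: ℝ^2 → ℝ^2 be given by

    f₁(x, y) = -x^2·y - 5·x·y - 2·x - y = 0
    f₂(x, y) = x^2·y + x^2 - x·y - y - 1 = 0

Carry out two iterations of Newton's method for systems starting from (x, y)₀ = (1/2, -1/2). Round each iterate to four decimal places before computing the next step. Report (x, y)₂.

(0.8994, -0.2487)

At (1/2, -1/2): F = (0.8750, -0.1250).
Jacobian J = [[-2·x·y - 5·y - 2, -x^2 - 5·x - 1], [2·x·y + 2·x - y, x^2 - x - 1]].
At the point, J = [[1.0000, -3.7500], [1.0000, -1.2500]] (det J = 2.5000).
Solving J·Δ = −F gives Δ = (0.6250, 0.4000).
Then the next iterate is (x, y)₁ = (1.1250, -0.1000).
Round to (1.1250, -0.1000) and repeat: F = (-1.460938, 0.351562), J = [[-1.2750, -7.890625], [2.1250, -0.859375]].
Δ = (-0.2256, -0.1487), so (x, y)₂ = (0.8994, -0.2487).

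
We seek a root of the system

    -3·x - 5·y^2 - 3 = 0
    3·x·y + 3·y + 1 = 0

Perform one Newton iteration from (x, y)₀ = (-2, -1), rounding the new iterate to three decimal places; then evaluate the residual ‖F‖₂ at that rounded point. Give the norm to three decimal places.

1.608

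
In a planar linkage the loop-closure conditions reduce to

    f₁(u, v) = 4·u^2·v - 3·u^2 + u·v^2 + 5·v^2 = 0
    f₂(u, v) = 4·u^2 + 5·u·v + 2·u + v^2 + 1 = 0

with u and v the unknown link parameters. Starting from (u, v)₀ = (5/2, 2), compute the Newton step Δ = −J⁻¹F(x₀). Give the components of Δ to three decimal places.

(-1.786, -0.172)

At (5/2, 2): F = (61.250, 60.000).
Jacobian J = [[8·u·v - 6·u + v^2, 4·u^2 + 2·u·v + 10·v], [8·u + 5·v + 2, 5·u + 2·v]].
At the point, J = [[29.000, 55.000], [32.000, 16.500]] (det J = -1281.500).
Solving J·Δ = −F gives Δ = (-1.786, -0.172).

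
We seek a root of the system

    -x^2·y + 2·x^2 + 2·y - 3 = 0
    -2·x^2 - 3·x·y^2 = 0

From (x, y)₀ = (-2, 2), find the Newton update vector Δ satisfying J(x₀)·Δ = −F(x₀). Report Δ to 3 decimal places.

At (-2, 2): F = (1.000, 16.000).
Jacobian J = [[-2·x·y + 4·x, -x^2 + 2], [-4·x - 3·y^2, -6·x·y]].
At the point, J = [[0.000, -2.000], [-4.000, 24.000]] (det J = -8.000).
Solving J·Δ = −F gives Δ = (7.000, 0.500).

(7.000, 0.500)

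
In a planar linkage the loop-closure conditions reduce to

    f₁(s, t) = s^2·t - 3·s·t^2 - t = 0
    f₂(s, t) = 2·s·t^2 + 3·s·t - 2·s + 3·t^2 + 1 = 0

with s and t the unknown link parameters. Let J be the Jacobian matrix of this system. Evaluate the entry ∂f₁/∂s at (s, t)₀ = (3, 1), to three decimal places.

3.000

∂f₁/∂s = 2·s·t - 3·t^2.
At (3, 1) this is 3.000.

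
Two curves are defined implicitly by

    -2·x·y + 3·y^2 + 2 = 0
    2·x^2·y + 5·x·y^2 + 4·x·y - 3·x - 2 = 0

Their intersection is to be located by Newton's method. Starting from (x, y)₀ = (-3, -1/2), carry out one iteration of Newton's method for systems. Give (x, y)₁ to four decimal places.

At (-3, -1/2): F = (-0.2500, 0.2500).
Jacobian J = [[-2·y, -2·x + 6·y], [4·x·y + 5·y^2 + 4·y - 3, 2·x^2 + 10·x·y + 4·x]].
At the point, J = [[1.0000, 3.0000], [2.2500, 21.0000]] (det J = 14.2500).
Solving J·Δ = −F gives Δ = (0.4211, -0.0570).
Then the next iterate is (x, y)₁ = (-2.5789, -0.5570).

(-2.5789, -0.5570)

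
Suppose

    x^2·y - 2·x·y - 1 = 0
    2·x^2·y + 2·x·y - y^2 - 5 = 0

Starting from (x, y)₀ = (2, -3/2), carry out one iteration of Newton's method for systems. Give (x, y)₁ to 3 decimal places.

(1.667, -0.150)

At (2, -3/2): F = (-1.000, -25.250).
Jacobian J = [[2·x·y - 2·y, x^2 - 2·x], [4·x·y + 2·y, 2·x^2 + 2·x - 2·y]].
At the point, J = [[-3.000, 0.000], [-15.000, 15.000]] (det J = -45.000).
Solving J·Δ = −F gives Δ = (-0.333, 1.350).
Then the next iterate is (x, y)₁ = (1.667, -0.150).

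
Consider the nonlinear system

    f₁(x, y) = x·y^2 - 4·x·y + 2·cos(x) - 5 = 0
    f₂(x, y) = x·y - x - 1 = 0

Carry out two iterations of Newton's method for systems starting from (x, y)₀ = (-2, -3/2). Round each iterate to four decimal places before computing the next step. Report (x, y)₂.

(-2.1456, 1.2586)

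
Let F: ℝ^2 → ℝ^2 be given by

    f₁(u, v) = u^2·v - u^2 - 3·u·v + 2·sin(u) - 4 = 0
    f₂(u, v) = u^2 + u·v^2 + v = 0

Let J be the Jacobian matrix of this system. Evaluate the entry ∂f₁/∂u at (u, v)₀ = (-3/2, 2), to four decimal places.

∂f₁/∂u = 2·u·v - 2·u - 3·v + 2·cos(u).
At (-3/2, 2) this is -8.8585.

-8.8585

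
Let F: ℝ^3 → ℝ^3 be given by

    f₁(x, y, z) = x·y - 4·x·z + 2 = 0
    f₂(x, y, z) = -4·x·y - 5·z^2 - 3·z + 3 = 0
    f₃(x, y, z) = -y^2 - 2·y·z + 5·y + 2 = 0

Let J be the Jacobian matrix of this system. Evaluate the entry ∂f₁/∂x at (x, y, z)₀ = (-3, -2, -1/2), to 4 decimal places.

0.0000

∂f₁/∂x = y - 4·z.
At (-3, -2, -1/2) this is 0.0000.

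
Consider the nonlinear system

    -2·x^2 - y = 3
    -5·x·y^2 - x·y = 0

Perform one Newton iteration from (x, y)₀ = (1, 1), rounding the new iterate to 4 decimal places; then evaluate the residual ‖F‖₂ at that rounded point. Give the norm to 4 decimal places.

At (1, 1): F = (-6.0000, -6.0000).
Jacobian J = [[-4·x, -1], [-5·y^2 - y, -10·x·y - x]].
At the point, J = [[-4.0000, -1.0000], [-6.0000, -11.0000]] (det J = 38.0000).
Solving J·Δ = −F gives Δ = (-1.5789, 0.3158).
Then the next iterate is (x, y)₁ = (-0.5789, 1.3158).
Re-evaluating at (-0.5789, 1.3158): F = (-4.986050, 5.773050), so ‖F‖₂ = 7.6282.

7.6282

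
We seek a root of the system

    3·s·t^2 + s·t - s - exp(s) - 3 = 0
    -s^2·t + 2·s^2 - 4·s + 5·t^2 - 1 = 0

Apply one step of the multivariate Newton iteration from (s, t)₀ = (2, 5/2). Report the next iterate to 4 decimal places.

(2.0339, 1.5454)

At (2, 5/2): F = (30.110944, 20.2500).
Jacobian J = [[3·t^2 + t - exp(s) - 1, 6·s·t + s], [-2·s·t + 4·s - 4, -s^2 + 10·t]].
At the point, J = [[12.860944, 32.0000], [-6.0000, 21.0000]] (det J = 462.079822).
Solving J·Δ = −F gives Δ = (0.0339, -0.9546).
Then the next iterate is (s, t)₁ = (2.0339, 1.5454).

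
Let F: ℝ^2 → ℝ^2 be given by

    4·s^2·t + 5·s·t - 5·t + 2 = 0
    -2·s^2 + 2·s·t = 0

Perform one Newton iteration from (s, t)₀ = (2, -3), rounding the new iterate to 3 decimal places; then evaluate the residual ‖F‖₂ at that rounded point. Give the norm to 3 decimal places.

At (2, -3): F = (-61.000, -20.000).
Jacobian J = [[8·s·t + 5·t, 4·s^2 + 5·s - 5], [-4·s + 2·t, 2·s]].
At the point, J = [[-63.000, 21.000], [-14.000, 4.000]] (det J = 42.000).
Solving J·Δ = −F gives Δ = (-4.190, -9.667).
Then the next iterate is (s, t)₁ = (-2.190, -12.667).
Re-evaluating at (-2.190, -12.667): F = (-38.97014, 45.88926), so ‖F‖₂ = 60.204.

60.204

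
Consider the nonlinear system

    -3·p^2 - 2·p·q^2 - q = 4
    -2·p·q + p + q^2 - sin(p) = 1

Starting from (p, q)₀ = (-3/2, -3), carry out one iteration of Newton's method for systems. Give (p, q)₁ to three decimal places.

(-0.956, -2.244)

At (-3/2, -3): F = (19.250, -1.50251).
Jacobian J = [[-6·p - 2·q^2, -4·p·q - 1], [-2·q - cos(p) + 1, -2·p + 2·q]].
At the point, J = [[-9.000, -19.000], [6.92926, -3.000]] (det J = 158.65599).
Solving J·Δ = −F gives Δ = (0.544, 0.756).
Then the next iterate is (p, q)₁ = (-0.956, -2.244).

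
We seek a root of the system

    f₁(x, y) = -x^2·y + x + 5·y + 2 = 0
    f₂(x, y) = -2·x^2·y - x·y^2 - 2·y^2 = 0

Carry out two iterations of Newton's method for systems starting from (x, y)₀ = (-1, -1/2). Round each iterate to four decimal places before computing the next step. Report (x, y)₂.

At (-1, -1/2): F = (-1.0000, 0.7500).
Jacobian J = [[-2·x·y + 1, -x^2 + 5], [-4·x·y - y^2, -2·x^2 - 2·x·y - 4·y]].
At the point, J = [[0.0000, 4.0000], [-2.2500, -1.0000]] (det J = 9.0000).
Solving J·Δ = −F gives Δ = (0.2222, 0.2500).
Then the next iterate is (x, y)₁ = (-0.7778, -0.2500).
Round to (-0.7778, -0.2500) and repeat: F = (0.123443, 0.226099), J = [[0.6111, 4.395027], [-0.8403, -0.598846]].
Δ = (0.3209, -0.0727), so (x, y)₂ = (-0.4569, -0.3227).

(-0.4569, -0.3227)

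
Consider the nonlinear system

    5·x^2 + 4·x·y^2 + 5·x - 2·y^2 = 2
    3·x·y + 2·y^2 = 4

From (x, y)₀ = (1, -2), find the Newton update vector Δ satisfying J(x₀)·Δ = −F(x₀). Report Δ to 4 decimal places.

At (1, -2): F = (16.0000, -2.0000).
Jacobian J = [[10·x + 4·y^2 + 5, 8·x·y - 4·y], [3·y, 3·x + 4·y]].
At the point, J = [[31.0000, -8.0000], [-6.0000, -5.0000]] (det J = -203.0000).
Solving J·Δ = −F gives Δ = (-0.4729, 0.1675).

(-0.4729, 0.1675)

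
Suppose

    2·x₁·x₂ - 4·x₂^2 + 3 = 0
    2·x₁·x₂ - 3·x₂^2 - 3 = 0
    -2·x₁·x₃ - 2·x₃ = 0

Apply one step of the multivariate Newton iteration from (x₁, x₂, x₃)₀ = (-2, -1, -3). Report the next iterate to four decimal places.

At (-2, -1, -3): F = (3.0000, -2.0000, -6.0000).
Jacobian J = [[2·x₂, 2·x₁ - 8·x₂, 0], [2·x₂, 2·x₁ - 6·x₂, 0], [-2·x₃, 0, -2·x₁ - 2]].
At the point, J = [[-2.0000, 4.0000, 0.0000], [-2.0000, 2.0000, 0.0000], [6.0000, 0.0000, 2.0000]] (det J = 8.0000).
Solving J·Δ = −F gives Δ = (-3.5000, -2.5000, 13.5000).
Then the next iterate is (x₁, x₂, x₃)₁ = (-5.5000, -3.5000, 10.5000).

(-5.5000, -3.5000, 10.5000)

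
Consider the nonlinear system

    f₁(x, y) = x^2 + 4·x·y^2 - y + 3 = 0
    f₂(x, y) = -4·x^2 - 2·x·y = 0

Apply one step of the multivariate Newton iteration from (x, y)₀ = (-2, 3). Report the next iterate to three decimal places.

(-1.243, 2.107)

At (-2, 3): F = (-68.000, -4.000).
Jacobian J = [[2·x + 4·y^2, 8·x·y - 1], [-8·x - 2·y, -2·x]].
At the point, J = [[32.000, -49.000], [10.000, 4.000]] (det J = 618.000).
Solving J·Δ = −F gives Δ = (0.757, -0.893).
Then the next iterate is (x, y)₁ = (-1.243, 2.107).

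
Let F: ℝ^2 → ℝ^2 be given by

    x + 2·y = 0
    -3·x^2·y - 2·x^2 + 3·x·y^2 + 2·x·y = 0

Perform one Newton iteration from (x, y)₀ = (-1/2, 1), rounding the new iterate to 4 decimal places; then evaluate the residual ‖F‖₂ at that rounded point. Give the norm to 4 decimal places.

0.9615

At (-1/2, 1): F = (1.5000, -3.7500).
Jacobian J = [[1, 2], [-6·x·y - 4·x + 3·y^2 + 2·y, -3·x^2 + 6·x·y + 2·x]].
At the point, J = [[1.0000, 2.0000], [10.0000, -4.7500]] (det J = -24.7500).
Solving J·Δ = −F gives Δ = (0.0152, -0.7576).
Then the next iterate is (x, y)₁ = (-0.4848, 0.2424).
Re-evaluating at (-0.4848, 0.2424): F = (0.0000, -0.961465), so ‖F‖₂ = 0.9615.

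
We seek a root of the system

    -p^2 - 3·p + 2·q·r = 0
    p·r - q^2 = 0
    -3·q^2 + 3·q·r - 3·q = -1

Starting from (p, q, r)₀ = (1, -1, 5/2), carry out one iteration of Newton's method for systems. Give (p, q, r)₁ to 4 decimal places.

(-0.2000, -0.3333, 2.6667)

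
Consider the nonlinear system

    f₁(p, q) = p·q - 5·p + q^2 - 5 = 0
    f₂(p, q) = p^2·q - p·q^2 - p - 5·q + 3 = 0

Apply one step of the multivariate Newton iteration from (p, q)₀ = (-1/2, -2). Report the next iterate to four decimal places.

(-2.0000, 0.8889)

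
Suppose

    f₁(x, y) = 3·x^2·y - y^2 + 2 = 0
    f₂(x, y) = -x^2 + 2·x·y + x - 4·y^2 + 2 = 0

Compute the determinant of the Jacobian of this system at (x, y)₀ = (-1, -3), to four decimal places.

J = [[6·x·y, 3·x^2 - 2·y], [-2·x + 2·y + 1, 2·x - 8·y]].
At the point, J = [[18.0000, 9.0000], [-3.0000, 22.0000]].
det J = 423.0000.

423.0000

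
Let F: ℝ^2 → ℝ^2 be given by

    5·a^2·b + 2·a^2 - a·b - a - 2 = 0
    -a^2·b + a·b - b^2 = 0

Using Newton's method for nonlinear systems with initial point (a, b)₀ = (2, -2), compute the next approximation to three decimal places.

At (2, -2): F = (-32.000, 0.000).
Jacobian J = [[10·a·b + 4·a - b - 1, 5·a^2 - a], [-2·a·b + b, -a^2 + a - 2·b]].
At the point, J = [[-31.000, 18.000], [6.000, 2.000]] (det J = -170.000).
Solving J·Δ = −F gives Δ = (-0.376, 1.129).
Then the next iterate is (a, b)₁ = (1.624, -0.871).

(1.624, -0.871)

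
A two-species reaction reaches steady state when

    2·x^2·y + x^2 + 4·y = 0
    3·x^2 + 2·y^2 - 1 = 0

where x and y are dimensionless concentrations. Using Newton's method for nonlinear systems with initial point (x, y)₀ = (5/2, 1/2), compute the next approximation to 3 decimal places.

At (5/2, 1/2): F = (14.500, 18.250).
Jacobian J = [[4·x·y + 2·x, 2·x^2 + 4], [6·x, 4·y]].
At the point, J = [[10.000, 16.500], [15.000, 2.000]] (det J = -227.500).
Solving J·Δ = −F gives Δ = (-1.196, -0.154).
Then the next iterate is (x, y)₁ = (1.304, 0.346).

(1.304, 0.346)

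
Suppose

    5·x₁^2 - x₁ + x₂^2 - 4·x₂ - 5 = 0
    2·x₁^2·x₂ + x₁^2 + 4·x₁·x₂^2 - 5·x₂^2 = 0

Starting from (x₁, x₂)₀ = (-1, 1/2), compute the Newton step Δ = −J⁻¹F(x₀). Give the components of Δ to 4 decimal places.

At (-1, 1/2): F = (-0.7500, -0.2500).
Jacobian J = [[10·x₁ - 1, 2·x₂ - 4], [4·x₁·x₂ + 2·x₁ + 4·x₂^2, 2·x₁^2 + 8·x₁·x₂ - 10·x₂]].
At the point, J = [[-11.0000, -3.0000], [-3.0000, -7.0000]] (det J = 68.0000).
Solving J·Δ = −F gives Δ = (-0.0662, -0.0074).

(-0.0662, -0.0074)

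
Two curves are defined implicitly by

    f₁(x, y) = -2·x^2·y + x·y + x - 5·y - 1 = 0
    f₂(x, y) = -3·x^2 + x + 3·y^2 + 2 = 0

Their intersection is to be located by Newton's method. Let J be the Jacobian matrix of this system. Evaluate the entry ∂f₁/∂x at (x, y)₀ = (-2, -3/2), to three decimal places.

∂f₁/∂x = -4·x·y + y + 1.
At (-2, -3/2) this is -12.500.

-12.500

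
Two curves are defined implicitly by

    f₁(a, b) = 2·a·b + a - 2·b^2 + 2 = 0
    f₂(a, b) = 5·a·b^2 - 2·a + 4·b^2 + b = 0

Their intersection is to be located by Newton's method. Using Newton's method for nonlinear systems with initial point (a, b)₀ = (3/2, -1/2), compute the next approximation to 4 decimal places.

(4.8667, -0.8000)

At (3/2, -1/2): F = (1.5000, -0.6250).
Jacobian J = [[2·b + 1, 2·a - 4·b], [5·b^2 - 2, 10·a·b + 8·b + 1]].
At the point, J = [[0.0000, 5.0000], [-0.7500, -10.5000]] (det J = 3.7500).
Solving J·Δ = −F gives Δ = (3.3667, -0.3000).
Then the next iterate is (a, b)₁ = (4.8667, -0.8000).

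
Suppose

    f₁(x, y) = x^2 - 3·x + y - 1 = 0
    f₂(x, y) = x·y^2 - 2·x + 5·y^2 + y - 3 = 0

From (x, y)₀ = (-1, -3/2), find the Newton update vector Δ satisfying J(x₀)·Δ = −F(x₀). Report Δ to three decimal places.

At (-1, -3/2): F = (1.500, 6.500).
Jacobian J = [[2·x - 3, 1], [y^2 - 2, 2·x·y + 10·y + 1]].
At the point, J = [[-5.000, 1.000], [0.250, -11.000]] (det J = 54.750).
Solving J·Δ = −F gives Δ = (0.420, 0.600).

(0.420, 0.600)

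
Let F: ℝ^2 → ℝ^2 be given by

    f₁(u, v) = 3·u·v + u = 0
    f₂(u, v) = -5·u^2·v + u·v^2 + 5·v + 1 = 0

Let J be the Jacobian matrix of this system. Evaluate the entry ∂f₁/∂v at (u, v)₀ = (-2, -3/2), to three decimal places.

-6.000

∂f₁/∂v = 3·u.
At (-2, -3/2) this is -6.000.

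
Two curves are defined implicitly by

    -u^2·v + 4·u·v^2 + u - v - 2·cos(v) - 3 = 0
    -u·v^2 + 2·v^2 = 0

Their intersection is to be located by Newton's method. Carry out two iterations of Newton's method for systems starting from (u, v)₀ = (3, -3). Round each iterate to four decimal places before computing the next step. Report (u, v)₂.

At (3, -3): F = (139.979985, -9.0000).
Jacobian J = [[-2·u·v + 4·v^2 + 1, -u^2 + 8·u·v + 2·sin(v) - 1], [-v^2, -2·u·v + 4·v]].
At the point, J = [[55.0000, -82.282240], [-9.0000, 6.0000]] (det J = -410.540160).
Solving J·Δ = −F gives Δ = (0.2420, 1.8630).
Then the next iterate is (u, v)₁ = (3.2420, -1.1370).
Round to (3.2420, -1.1370) and repeat: F = (29.253503, -1.605619), J = [[13.543384, -42.814549], [-1.292769, 2.824308]].
Δ = (0.8116, 0.9400), so (u, v)₂ = (4.0536, -0.1970).

(4.0536, -0.1970)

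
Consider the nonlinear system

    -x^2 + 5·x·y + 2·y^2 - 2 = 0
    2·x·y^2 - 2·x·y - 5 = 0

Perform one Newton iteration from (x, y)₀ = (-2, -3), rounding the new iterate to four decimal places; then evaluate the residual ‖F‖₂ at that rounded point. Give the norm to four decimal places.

At (-2, -3): F = (42.0000, -53.0000).
Jacobian J = [[-2·x + 5·y, 5·x + 4·y], [2·y^2 - 2·y, 4·x·y - 2·x]].
At the point, J = [[-11.0000, -22.0000], [24.0000, 28.0000]] (det J = 220.0000).
Solving J·Δ = −F gives Δ = (-0.0455, 1.9318).
Then the next iterate is (x, y)₁ = (-2.0455, -1.0682).
Re-evaluating at (-2.0455, -1.0682): F = (7.023048, -14.038047), so ‖F‖₂ = 15.6968.

15.6968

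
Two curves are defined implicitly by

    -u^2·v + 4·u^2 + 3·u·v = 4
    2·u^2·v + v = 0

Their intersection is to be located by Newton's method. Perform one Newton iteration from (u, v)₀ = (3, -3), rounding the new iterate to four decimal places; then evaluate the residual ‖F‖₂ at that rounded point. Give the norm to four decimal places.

19.1617

At (3, -3): F = (32.0000, -57.0000).
Jacobian J = [[-2·u·v + 8·u + 3·v, -u^2 + 3·u], [4·u·v, 2·u^2 + 1]].
At the point, J = [[33.0000, 0.0000], [-36.0000, 19.0000]] (det J = 627.0000).
Solving J·Δ = −F gives Δ = (-0.9697, 1.1627).
Then the next iterate is (u, v)₁ = (2.0303, -1.8373).
Re-evaluating at (2.0303, -1.8373): F = (8.871229, -16.984435), so ‖F‖₂ = 19.1617.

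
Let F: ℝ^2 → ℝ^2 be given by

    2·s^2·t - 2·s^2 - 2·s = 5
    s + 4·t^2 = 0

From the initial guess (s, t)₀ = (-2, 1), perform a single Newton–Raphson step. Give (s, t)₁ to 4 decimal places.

At (-2, 1): F = (-1.0000, 2.0000).
Jacobian J = [[4·s·t - 4·s - 2, 2·s^2], [1, 8·t]].
At the point, J = [[-2.0000, 8.0000], [1.0000, 8.0000]] (det J = -24.0000).
Solving J·Δ = −F gives Δ = (-1.0000, -0.1250).
Then the next iterate is (s, t)₁ = (-3.0000, 0.8750).

(-3.0000, 0.8750)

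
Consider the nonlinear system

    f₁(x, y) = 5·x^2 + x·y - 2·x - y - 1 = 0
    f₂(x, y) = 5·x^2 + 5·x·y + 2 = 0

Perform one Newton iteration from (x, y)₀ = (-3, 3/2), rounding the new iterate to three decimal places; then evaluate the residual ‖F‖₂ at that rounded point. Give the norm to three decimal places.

At (-3, 3/2): F = (44.000, 24.500).
Jacobian J = [[10·x + y - 2, x - 1], [10·x + 5·y, 5·x]].
At the point, J = [[-30.500, -4.000], [-22.500, -15.000]] (det J = 367.500).
Solving J·Δ = −F gives Δ = (1.529, -0.661).
Then the next iterate is (x, y)₁ = (-1.471, 0.839).
Re-evaluating at (-1.471, 0.839): F = (10.68804, 6.64836), so ‖F‖₂ = 12.587.

12.587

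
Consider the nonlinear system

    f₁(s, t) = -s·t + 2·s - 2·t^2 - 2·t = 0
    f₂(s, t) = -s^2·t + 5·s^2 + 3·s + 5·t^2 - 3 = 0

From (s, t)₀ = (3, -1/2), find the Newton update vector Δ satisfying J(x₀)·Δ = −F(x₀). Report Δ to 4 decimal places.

At (3, -1/2): F = (8.0000, 56.7500).
Jacobian J = [[-t + 2, -s - 4·t - 2], [-2·s·t + 10·s + 3, -s^2 + 10·t]].
At the point, J = [[2.5000, -3.0000], [36.0000, -14.0000]] (det J = 73.0000).
Solving J·Δ = −F gives Δ = (-0.7979, 2.0017).

(-0.7979, 2.0017)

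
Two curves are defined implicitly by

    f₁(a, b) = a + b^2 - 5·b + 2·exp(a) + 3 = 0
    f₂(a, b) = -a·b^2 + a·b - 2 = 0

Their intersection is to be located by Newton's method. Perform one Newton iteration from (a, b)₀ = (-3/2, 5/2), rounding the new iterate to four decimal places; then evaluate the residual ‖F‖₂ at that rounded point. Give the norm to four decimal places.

19.2748

At (-3/2, 5/2): F = (-4.303740, 3.6250).
Jacobian J = [[2·exp(a) + 1, 2·b - 5], [-b^2 + b, -2·a·b + a]].
At the point, J = [[1.446260, 0.0000], [-3.7500, 6.0000]] (det J = 8.677562).
Solving J·Δ = −F gives Δ = (2.9758, 1.2557).
Then the next iterate is (a, b)₁ = (1.4758, 3.7557).
Re-evaluating at (1.4758, 3.7557): F = (8.551650, -17.273914), so ‖F‖₂ = 19.2748.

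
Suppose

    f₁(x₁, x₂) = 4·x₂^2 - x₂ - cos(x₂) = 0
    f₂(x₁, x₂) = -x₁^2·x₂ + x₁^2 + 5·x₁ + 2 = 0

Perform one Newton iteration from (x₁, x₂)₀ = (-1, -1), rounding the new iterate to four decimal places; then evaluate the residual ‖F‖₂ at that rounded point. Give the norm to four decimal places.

4.6690

At (-1, -1): F = (4.459698, -1.0000).
Jacobian J = [[0, 8·x₂ + sin(x₂) - 1], [-2·x₁·x₂ + 2·x₁ + 5, -x₁^2]].
At the point, J = [[0.0000, -9.841471], [1.0000, -1.0000]] (det J = 9.841471).
Solving J·Δ = −F gives Δ = (1.4532, 0.4532).
Then the next iterate is (x₁, x₂)₁ = (0.4532, -0.5468).
Re-evaluating at (0.4532, -0.5468): F = (0.888568, 4.583698), so ‖F‖₂ = 4.6690.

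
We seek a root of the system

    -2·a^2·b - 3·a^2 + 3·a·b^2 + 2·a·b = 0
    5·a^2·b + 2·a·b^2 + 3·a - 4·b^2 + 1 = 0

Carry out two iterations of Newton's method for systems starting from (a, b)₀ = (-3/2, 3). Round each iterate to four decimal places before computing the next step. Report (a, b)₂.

(-0.8258, 0.8080)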